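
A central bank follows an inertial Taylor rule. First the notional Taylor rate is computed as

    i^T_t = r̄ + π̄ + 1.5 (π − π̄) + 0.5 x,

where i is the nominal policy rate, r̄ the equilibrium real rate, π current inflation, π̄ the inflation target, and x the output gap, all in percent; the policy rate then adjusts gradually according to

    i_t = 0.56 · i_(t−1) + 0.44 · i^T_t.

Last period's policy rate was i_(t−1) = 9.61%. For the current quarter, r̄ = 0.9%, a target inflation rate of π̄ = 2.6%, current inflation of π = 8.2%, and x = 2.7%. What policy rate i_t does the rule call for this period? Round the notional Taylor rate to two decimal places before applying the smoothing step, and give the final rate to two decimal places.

11.21%

i^T_t = 0.9 + 2.6 + 1.5 × (8.2 − 2.6) + 0.5 × 2.7
   = 0.9 + 2.6 + 8.4 + 1.35 = 13.25
i_t = 0.56 × 9.61 + 0.44 × 13.25 = 5.3816 + 5.83 = 11.21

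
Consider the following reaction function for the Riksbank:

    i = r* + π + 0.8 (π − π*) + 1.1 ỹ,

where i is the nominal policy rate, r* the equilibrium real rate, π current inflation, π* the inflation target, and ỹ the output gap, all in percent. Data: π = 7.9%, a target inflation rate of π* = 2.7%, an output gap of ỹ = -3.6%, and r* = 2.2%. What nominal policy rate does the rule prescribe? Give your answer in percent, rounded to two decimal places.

10.30%

i = 2.2 + 7.9 + 0.8 × (7.9 − 2.7) + 1.1 × (-3.6)
   = 2.2 + 7.9 + 4.16 − 3.96 = 10.30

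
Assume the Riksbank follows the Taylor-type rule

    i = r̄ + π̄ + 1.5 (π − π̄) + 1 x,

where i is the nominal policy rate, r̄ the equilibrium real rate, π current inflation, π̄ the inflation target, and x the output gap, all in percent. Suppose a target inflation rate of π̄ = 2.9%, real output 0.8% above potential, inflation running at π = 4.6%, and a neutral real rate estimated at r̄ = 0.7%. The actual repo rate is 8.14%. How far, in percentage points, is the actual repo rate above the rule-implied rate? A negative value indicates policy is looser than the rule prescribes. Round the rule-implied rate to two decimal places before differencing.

Output 0.8% above potential → x = 0.8.
i = 0.7 + 2.9 + 1.5 × (4.6 − 2.9) + 1 × 0.8
   = 0.7 + 2.9 + 2.55 + 0.8 = 6.95
Deviation = 8.14 − 6.95 = 1.19 pp.

1.19 pp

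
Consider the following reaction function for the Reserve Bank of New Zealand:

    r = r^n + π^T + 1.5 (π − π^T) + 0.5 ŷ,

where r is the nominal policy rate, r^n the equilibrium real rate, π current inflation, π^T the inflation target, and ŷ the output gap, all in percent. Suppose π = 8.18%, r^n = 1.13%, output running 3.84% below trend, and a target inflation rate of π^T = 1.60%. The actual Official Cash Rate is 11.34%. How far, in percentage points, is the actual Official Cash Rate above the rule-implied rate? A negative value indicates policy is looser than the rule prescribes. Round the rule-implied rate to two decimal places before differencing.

0.66 pp

Output 3.84% below potential → ŷ = -3.84.
r = 1.13 + 1.60 + 1.5 × (8.18 − 1.60) + 0.5 × (-3.84)
   = 1.13 + 1.6 + 9.87 − 1.92 = 10.68
Deviation = 11.34 − 10.68 = 0.66 pp.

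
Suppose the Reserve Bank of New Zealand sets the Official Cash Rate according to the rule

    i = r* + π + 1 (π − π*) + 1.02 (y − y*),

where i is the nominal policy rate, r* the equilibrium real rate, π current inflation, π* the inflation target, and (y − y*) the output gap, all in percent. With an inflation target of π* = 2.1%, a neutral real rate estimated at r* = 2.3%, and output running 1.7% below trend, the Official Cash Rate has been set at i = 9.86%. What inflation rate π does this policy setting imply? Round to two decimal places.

5.70%

Output 1.7% below potential → (y − y*) = -1.7.
Collecting π: i = r* + (1 + 1) π − 1 π* + 1.02 (y − y*)
2 π = 9.86 − 2.3 + 1 × 2.1 − 1.02 × (-1.7) = 11.394
π = 11.394 / 2 = 5.70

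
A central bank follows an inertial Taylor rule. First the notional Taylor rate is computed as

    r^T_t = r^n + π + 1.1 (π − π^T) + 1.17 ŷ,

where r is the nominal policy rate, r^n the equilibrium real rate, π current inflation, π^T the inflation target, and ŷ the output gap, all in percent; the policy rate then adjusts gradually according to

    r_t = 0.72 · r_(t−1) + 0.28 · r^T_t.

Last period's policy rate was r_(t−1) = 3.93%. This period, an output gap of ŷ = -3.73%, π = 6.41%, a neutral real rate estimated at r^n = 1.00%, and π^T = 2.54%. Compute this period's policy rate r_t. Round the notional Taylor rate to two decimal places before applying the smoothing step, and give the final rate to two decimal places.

r^T_t = 1.00 + 6.41 + 1.1 × (6.41 − 2.54) + 1.17 × (-3.73)
   = 1.00 + 6.41 + 4.257 − 4.3641 = 7.30
r_t = 0.72 × 3.93 + 0.28 × 7.30 = 2.8296 + 2.044 = 4.87

4.87%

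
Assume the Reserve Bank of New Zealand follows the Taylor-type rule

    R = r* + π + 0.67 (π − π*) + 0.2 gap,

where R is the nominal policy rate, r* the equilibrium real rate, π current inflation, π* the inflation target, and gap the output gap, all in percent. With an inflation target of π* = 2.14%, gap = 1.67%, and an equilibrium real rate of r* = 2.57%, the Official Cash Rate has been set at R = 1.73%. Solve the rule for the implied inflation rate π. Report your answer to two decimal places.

0.16%

Collecting π: R = r* + (1 + 0.67) π − 0.67 π* + 0.2 gap
1.67 π = 1.73 − 2.57 + 0.67 × 2.14 − 0.2 × 1.67 = 0.2598
π = 0.2598 / 1.67 = 0.16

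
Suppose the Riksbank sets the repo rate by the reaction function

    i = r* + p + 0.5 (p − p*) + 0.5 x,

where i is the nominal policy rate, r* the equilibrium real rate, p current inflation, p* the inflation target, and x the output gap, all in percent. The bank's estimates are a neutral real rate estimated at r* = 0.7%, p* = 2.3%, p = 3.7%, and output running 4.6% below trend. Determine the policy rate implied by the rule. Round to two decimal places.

2.80%

Output 4.6% below potential → x = -4.6.
i = 0.7 + 3.7 + 0.5 × (3.7 − 2.3) + 0.5 × (-4.6)
   = 0.7 + 3.7 + 0.7 − 2.3 = 2.80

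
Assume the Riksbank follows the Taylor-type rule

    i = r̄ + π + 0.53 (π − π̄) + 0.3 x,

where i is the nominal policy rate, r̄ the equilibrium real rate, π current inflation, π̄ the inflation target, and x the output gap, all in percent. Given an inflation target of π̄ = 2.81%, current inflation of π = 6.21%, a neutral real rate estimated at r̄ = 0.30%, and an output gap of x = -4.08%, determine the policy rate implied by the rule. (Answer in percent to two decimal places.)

7.09%

i = 0.30 + 6.21 + 0.53 × (6.21 − 2.81) + 0.3 × (-4.08)
   = 0.30 + 6.21 + 1.802 − 1.224 = 7.09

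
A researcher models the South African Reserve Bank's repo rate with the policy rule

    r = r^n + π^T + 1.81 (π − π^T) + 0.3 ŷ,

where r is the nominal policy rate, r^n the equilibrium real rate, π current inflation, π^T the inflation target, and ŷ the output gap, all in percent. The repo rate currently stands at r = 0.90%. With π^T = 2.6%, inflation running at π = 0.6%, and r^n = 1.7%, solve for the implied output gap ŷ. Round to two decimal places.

0.3 ŷ = 0.90 − 1.7 − 2.6 − 1.81 × (0.6 − 2.6) = 0.22
ŷ = 0.22 / 0.3 = 0.73

0.73%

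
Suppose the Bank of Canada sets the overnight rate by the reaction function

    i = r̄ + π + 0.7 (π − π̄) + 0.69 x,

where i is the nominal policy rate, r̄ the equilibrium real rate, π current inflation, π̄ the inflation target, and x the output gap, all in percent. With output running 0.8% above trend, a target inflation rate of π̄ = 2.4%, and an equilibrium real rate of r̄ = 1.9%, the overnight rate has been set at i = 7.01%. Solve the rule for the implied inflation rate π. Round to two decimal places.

Output 0.8% above potential → x = 0.8.
Collecting π: i = r̄ + (1 + 0.7) π − 0.7 π̄ + 0.69 x
1.7 π = 7.01 − 1.9 + 0.7 × 2.4 − 0.69 × 0.8 = 6.238
π = 6.238 / 1.7 = 3.67

3.67%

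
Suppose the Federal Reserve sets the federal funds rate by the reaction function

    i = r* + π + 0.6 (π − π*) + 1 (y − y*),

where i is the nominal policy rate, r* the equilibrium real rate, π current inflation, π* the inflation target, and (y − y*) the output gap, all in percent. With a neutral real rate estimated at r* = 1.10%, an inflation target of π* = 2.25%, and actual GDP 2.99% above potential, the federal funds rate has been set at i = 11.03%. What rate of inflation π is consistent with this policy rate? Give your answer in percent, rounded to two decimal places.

5.18%

Output 2.99% above potential → (y − y*) = 2.99.
Collecting π: i = r* + (1 + 0.6) π − 0.6 π* + 1 (y − y*)
1.6 π = 11.03 − 1.10 + 0.6 × 2.25 − 1 × 2.99 = 8.29
π = 8.29 / 1.6 = 5.18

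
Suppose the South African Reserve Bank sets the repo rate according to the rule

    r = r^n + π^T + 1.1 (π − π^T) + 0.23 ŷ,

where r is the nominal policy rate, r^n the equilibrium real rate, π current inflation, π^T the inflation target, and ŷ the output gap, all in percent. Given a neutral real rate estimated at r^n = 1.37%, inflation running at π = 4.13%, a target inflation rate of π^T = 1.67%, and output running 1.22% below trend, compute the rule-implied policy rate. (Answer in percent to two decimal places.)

5.47%

Output 1.22% below potential → ŷ = -1.22.
r = 1.37 + 1.67 + 1.1 × (4.13 − 1.67) + 0.23 × (-1.22)
   = 1.37 + 1.67 + 2.706 − 0.2806 = 5.47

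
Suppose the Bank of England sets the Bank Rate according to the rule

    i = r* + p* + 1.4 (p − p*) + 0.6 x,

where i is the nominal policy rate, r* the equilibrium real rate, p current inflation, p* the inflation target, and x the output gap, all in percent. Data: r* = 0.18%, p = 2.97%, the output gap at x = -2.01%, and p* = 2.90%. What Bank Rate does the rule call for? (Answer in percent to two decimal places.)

i = 0.18 + 2.90 + 1.4 × (2.97 − 2.90) + 0.6 × (-2.01)
   = 0.18 + 2.9 + 0.098 − 1.206 = 1.97

1.97%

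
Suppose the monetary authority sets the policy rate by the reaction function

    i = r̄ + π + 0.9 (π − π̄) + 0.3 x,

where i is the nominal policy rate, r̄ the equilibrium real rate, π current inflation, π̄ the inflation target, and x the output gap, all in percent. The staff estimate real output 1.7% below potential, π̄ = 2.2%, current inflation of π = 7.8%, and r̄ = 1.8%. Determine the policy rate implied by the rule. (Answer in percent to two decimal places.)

14.13%

Output 1.7% below potential → x = -1.7.
i = 1.8 + 7.8 + 0.9 × (7.8 − 2.2) + 0.3 × (-1.7)
   = 1.8 + 7.8 + 5.04 − 0.51 = 14.13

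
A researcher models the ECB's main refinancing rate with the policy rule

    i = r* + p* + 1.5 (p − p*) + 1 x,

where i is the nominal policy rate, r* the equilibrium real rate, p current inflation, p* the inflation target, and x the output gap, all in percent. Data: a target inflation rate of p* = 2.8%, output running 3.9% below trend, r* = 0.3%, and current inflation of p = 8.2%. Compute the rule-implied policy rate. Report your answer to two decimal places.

7.30%

Output 3.9% below potential → x = -3.9.
i = 0.3 + 2.8 + 1.5 × (8.2 − 2.8) + 1 × (-3.9)
   = 0.3 + 2.8 + 8.1 − 3.9 = 7.30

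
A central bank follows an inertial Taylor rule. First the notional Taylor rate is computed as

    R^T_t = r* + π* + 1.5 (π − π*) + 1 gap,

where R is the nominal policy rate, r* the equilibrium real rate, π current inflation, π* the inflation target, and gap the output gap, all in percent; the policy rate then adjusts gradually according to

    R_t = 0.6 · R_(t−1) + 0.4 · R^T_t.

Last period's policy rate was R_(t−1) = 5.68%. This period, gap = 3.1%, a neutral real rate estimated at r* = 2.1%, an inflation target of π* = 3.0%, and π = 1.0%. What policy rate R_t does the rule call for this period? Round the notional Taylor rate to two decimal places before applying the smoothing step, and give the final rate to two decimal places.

5.49%

R^T_t = 2.1 + 3.0 + 1.5 × (1.0 − 3.0) + 1 × 3.1
   = 2.1 + 3 − 3 + 3.1 = 5.20
R_t = 0.6 × 5.68 + 0.4 × 5.20 = 3.408 + 2.08 = 5.49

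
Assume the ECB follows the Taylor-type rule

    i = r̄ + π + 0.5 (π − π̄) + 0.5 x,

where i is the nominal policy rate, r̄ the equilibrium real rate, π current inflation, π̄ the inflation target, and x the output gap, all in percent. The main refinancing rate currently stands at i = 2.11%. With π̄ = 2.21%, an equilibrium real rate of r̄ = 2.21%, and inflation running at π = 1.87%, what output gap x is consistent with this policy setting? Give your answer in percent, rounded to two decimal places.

-3.60%

0.5 x = 2.11 − 2.21 − 1.87 − 0.5 × (1.87 − 2.21) = -1.8
x = -1.8 / 0.5 = -3.60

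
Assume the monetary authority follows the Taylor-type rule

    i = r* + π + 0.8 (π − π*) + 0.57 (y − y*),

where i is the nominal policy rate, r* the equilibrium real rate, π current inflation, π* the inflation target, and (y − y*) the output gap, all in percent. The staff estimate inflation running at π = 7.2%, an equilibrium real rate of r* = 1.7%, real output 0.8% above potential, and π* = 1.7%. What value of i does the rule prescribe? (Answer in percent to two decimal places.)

13.76%

Output 0.8% above potential → (y − y*) = 0.8.
i = 1.7 + 7.2 + 0.8 × (7.2 − 1.7) + 0.57 × 0.8
   = 1.7 + 7.2 + 4.4 + 0.456 = 13.76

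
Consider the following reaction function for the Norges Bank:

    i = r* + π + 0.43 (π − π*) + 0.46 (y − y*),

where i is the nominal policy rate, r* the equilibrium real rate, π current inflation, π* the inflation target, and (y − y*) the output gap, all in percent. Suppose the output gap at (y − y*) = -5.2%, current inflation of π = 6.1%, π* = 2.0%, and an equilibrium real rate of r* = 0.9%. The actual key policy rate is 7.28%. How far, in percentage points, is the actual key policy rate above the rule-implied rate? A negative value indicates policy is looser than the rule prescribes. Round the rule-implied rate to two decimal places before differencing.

0.91 pp

i = 0.9 + 6.1 + 0.43 × (6.1 − 2.0) + 0.46 × (-5.2)
   = 0.9 + 6.1 + 1.763 − 2.392 = 6.37
Deviation = 7.28 − 6.37 = 0.91 pp.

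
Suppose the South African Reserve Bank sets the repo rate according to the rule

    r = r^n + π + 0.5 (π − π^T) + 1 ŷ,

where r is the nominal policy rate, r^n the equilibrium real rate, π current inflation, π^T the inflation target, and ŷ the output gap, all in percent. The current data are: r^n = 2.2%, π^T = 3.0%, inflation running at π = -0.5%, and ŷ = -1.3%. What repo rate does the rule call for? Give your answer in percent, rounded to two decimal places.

r = 2.2 + (-0.5) + 0.5 × (-0.5 − 3.0) + 1 × (-1.3)
   = 2.2 − 0.5 − 1.75 − 1.3 = -1.35

-1.35%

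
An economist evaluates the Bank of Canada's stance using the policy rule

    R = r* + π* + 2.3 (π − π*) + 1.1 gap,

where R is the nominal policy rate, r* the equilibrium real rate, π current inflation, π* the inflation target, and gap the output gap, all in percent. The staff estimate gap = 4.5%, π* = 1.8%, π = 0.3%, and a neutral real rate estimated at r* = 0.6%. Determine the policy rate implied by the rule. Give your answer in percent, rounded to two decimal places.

3.90%

R = 0.6 + 1.8 + 2.3 × (0.3 − 1.8) + 1.1 × 4.5
   = 0.6 + 1.8 − 3.45 + 4.95 = 3.90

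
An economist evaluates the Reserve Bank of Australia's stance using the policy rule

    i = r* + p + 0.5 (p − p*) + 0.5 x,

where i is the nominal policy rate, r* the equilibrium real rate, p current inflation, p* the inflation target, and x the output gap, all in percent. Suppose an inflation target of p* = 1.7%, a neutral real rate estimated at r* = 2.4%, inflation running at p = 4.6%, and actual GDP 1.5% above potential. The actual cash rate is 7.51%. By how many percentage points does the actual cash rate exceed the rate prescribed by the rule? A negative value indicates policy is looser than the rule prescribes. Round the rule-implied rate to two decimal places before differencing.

Output 1.5% above potential → x = 1.5.
i = 2.4 + 4.6 + 0.5 × (4.6 − 1.7) + 0.5 × 1.5
   = 2.4 + 4.6 + 1.45 + 0.75 = 9.20
Deviation = 7.51 − 9.20 = -1.69 pp.

-1.69 pp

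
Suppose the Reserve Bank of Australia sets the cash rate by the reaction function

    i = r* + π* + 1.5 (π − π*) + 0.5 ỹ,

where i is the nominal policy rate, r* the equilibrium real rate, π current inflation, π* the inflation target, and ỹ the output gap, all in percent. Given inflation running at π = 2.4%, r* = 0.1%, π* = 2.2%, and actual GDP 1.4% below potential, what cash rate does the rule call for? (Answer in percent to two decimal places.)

1.90%

Output 1.4% below potential → ỹ = -1.4.
i = 0.1 + 2.2 + 1.5 × (2.4 − 2.2) + 0.5 × (-1.4)
   = 0.1 + 2.2 + 0.3 − 0.7 = 1.90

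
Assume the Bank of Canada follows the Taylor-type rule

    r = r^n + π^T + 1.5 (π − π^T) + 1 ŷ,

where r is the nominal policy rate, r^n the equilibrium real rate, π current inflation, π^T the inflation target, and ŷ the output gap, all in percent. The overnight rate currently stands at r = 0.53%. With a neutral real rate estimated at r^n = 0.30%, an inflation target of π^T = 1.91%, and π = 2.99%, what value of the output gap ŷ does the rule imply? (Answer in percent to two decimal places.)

1 ŷ = 0.53 − 0.30 − 1.91 − 1.5 × (2.99 − 1.91) = -3.3
ŷ = -3.3 / 1 = -3.30

-3.30%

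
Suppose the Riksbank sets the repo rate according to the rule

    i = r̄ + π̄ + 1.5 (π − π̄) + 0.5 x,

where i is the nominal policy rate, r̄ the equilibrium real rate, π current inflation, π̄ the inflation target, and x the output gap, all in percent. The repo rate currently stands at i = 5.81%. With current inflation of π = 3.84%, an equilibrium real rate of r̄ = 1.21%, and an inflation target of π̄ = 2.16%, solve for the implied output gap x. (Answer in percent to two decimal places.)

-0.16%

0.5 x = 5.81 − 1.21 − 2.16 − 1.5 × (3.84 − 2.16) = -0.08
x = -0.08 / 0.5 = -0.16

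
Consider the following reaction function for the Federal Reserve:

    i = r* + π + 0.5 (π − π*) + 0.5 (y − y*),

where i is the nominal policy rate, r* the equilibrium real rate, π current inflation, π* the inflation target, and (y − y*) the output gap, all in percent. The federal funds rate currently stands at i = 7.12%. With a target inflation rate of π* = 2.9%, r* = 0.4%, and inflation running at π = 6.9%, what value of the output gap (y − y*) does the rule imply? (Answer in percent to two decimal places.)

-4.36%

0.5 (y − y*) = 7.12 − 0.4 − 6.9 − 0.5 × (6.9 − 2.9) = -2.18
(y − y*) = -2.18 / 0.5 = -4.36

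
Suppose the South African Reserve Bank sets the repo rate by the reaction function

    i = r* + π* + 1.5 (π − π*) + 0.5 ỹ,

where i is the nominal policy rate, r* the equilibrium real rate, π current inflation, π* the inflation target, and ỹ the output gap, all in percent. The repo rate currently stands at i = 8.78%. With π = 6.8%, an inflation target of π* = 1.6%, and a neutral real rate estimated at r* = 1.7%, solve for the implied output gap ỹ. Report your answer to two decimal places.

0.5 ỹ = 8.78 − 1.7 − 1.6 − 1.5 × (6.8 − 1.6) = -2.32
ỹ = -2.32 / 0.5 = -4.64

-4.64%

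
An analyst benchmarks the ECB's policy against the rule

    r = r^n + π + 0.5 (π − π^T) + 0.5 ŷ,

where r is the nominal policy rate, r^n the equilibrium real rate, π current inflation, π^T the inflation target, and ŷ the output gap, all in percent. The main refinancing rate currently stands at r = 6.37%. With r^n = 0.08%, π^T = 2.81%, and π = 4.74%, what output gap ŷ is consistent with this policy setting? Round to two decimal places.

1.17%

0.5 ŷ = 6.37 − 0.08 − 4.74 − 0.5 × (4.74 − 2.81) = 0.585
ŷ = 0.585 / 0.5 = 1.17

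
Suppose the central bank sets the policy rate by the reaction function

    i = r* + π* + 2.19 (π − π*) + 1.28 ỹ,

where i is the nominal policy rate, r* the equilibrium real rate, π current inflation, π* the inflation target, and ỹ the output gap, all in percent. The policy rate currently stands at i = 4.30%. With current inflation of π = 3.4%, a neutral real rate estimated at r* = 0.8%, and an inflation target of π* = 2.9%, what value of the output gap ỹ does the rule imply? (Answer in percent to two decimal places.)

1.28 ỹ = 4.30 − 0.8 − 2.9 − 2.19 × (3.4 − 2.9) = -0.495
ỹ = -0.495 / 1.28 = -0.39

-0.39%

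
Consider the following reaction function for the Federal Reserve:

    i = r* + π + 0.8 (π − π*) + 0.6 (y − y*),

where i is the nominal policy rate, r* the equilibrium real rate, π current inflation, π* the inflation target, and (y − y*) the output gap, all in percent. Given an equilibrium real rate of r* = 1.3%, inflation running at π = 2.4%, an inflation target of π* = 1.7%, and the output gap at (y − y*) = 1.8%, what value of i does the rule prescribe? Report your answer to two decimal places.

5.34%

i = 1.3 + 2.4 + 0.8 × (2.4 − 1.7) + 0.6 × 1.8
   = 1.3 + 2.4 + 0.56 + 1.08 = 5.34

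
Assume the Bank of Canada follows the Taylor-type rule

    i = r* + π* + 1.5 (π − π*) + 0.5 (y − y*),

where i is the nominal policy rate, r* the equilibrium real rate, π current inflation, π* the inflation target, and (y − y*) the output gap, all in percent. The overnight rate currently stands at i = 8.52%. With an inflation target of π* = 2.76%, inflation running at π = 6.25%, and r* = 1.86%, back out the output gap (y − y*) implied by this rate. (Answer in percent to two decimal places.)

0.5 (y − y*) = 8.52 − 1.86 − 2.76 − 1.5 × (6.25 − 2.76) = -1.335
(y − y*) = -1.335 / 0.5 = -2.67

-2.67%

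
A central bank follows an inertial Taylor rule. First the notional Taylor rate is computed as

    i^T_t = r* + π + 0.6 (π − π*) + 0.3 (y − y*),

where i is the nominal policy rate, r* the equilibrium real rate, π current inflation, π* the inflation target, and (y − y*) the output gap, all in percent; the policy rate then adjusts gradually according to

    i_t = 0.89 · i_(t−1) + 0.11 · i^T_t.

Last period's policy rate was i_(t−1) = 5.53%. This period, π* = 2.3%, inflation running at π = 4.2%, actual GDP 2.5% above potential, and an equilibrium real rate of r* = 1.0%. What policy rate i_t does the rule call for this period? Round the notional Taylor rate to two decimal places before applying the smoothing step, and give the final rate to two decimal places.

Output 2.5% above potential → (y − y*) = 2.5.
i^T_t = 1.0 + 4.2 + 0.6 × (4.2 − 2.3) + 0.3 × 2.5
   = 1.0 + 4.2 + 1.14 + 0.75 = 7.09
i_t = 0.89 × 5.53 + 0.11 × 7.09 = 4.9217 + 0.7799 = 5.70

5.70%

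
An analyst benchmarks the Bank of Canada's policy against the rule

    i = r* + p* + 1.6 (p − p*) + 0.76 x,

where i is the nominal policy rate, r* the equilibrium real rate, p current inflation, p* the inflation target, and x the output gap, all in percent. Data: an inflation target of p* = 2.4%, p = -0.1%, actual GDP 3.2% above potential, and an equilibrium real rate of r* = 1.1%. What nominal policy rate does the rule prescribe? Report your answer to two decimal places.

Output 3.2% above potential → x = 3.2.
i = 1.1 + 2.4 + 1.6 × (-0.1 − 2.4) + 0.76 × 3.2
   = 1.1 + 2.4 − 4 + 2.432 = 1.93

1.93%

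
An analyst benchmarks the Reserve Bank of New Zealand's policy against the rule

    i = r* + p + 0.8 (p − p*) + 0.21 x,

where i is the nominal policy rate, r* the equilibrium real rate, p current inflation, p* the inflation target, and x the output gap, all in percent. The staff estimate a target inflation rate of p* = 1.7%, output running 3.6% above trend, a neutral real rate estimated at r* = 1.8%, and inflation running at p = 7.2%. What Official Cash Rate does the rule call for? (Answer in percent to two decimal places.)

14.16%

Output 3.6% above potential → x = 3.6.
i = 1.8 + 7.2 + 0.8 × (7.2 − 1.7) + 0.21 × 3.6
   = 1.8 + 7.2 + 4.4 + 0.756 = 14.16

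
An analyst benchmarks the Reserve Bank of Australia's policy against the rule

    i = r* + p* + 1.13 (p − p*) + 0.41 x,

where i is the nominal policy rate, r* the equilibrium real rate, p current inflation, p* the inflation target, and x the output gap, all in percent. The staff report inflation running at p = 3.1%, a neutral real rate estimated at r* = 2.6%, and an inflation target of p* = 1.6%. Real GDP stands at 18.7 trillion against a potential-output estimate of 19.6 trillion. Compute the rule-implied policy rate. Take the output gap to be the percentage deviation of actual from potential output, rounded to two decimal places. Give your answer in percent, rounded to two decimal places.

Output gap = 100 × (18.7 − 19.6) / 19.6 = -4.59%.
i = 2.60 + 1.60 + 1.13 × (3.10 − 1.60) + 0.41 × (-4.59)
   = 2.60 + 1.6 + 1.695 − 1.8819 = 4.01

4.01%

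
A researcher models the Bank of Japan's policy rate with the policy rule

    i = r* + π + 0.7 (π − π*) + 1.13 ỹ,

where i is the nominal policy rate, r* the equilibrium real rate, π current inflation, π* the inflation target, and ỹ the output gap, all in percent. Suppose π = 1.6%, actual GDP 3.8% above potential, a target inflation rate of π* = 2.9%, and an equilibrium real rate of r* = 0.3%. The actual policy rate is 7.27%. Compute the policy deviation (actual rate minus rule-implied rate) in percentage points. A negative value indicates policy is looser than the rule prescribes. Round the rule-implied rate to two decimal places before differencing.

1.99 pp

Output 3.8% above potential → ỹ = 3.8.
i = 0.3 + 1.6 + 0.7 × (1.6 − 2.9) + 1.13 × 3.8
   = 0.3 + 1.6 − 0.91 + 4.294 = 5.28
Deviation = 7.27 − 5.28 = 1.99 pp.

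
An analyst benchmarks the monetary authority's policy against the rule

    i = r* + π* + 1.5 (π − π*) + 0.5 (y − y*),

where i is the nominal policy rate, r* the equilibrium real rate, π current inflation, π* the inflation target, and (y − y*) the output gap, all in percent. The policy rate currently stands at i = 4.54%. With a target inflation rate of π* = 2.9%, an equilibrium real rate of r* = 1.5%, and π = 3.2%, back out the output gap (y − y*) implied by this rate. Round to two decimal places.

-0.62%

0.5 (y − y*) = 4.54 − 1.5 − 2.9 − 1.5 × (3.2 − 2.9) = -0.31
(y − y*) = -0.31 / 0.5 = -0.62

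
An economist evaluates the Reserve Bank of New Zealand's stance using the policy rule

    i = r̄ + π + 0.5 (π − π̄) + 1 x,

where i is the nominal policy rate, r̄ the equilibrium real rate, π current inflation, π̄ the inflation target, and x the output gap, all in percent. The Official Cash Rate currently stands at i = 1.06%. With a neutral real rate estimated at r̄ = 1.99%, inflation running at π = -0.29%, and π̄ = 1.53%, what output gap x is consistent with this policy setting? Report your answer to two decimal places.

0.27%

1 x = 1.06 − 1.99 − (-0.29) − 0.5 × ((-0.29) − 1.53) = 0.27
x = 0.27 / 1 = 0.27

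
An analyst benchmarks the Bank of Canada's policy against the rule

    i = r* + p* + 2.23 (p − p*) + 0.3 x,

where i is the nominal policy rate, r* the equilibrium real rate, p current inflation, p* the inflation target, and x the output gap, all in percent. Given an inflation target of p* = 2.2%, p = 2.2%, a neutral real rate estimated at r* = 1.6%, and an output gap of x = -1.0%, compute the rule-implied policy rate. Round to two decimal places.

3.50%

i = 1.6 + 2.2 + 2.23 × (2.2 − 2.2) + 0.3 × (-1.0)
   = 1.6 + 2.2 + 0 − 0.3 = 3.50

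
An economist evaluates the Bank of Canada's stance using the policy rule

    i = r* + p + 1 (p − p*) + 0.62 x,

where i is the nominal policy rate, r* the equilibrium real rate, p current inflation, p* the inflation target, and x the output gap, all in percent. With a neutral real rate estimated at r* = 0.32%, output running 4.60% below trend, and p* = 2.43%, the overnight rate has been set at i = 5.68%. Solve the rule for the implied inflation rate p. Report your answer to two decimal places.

5.32%

Output 4.60% below potential → x = -4.60.
Collecting p: i = r* + (1 + 1) p − 1 p* + 0.62 x
2 p = 5.68 − 0.32 + 1 × 2.43 − 0.62 × (-4.60) = 10.642
p = 10.642 / 2 = 5.32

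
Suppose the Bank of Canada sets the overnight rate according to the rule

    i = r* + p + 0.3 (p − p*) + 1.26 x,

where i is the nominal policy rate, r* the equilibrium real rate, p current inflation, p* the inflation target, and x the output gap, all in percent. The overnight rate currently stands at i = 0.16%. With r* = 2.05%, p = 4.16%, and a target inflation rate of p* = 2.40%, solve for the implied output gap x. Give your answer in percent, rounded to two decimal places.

1.26 x = 0.16 − 2.05 − 4.16 − 0.3 × (4.16 − 2.40) = -6.578
x = -6.578 / 1.26 = -5.22

-5.22%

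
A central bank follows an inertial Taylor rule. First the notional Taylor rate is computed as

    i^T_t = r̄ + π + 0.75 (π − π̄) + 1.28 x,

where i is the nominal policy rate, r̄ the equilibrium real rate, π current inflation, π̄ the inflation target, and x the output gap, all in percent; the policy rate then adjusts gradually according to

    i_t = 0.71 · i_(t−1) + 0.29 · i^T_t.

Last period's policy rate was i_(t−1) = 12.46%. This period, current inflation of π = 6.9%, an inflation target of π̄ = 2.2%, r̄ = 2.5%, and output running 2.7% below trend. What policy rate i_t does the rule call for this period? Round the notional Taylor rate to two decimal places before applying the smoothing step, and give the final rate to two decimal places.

Output 2.7% below potential → x = -2.7.
i^T_t = 2.5 + 6.9 + 0.75 × (6.9 − 2.2) + 1.28 × (-2.7)
   = 2.5 + 6.9 + 3.525 − 3.456 = 9.47
i_t = 0.71 × 12.46 + 0.29 × 9.47 = 8.8466 + 2.7463 = 11.59

11.59%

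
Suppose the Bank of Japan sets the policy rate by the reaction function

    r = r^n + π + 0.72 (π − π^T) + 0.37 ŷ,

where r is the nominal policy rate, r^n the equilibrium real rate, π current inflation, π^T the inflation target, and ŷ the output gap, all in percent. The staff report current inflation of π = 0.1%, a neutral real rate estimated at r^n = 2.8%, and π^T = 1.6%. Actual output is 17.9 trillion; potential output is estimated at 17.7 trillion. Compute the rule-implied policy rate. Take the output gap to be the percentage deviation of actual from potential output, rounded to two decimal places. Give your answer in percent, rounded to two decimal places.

Output gap = 100 × (17.9 − 17.7) / 17.7 = 1.13%.
r = 2.80 + 0.10 + 0.72 × (0.10 − 1.60) + 0.37 × 1.13
   = 2.80 + 0.1 − 1.08 + 0.4181 = 2.24

2.24%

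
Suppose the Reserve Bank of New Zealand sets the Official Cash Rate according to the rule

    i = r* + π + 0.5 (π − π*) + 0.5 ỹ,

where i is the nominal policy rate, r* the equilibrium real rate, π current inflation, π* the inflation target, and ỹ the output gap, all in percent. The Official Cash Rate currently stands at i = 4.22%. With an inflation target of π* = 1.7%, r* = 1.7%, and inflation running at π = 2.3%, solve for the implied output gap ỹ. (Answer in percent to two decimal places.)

0.5 ỹ = 4.22 − 1.7 − 2.3 − 0.5 × (2.3 − 1.7) = -0.08
ỹ = -0.08 / 0.5 = -0.16

-0.16%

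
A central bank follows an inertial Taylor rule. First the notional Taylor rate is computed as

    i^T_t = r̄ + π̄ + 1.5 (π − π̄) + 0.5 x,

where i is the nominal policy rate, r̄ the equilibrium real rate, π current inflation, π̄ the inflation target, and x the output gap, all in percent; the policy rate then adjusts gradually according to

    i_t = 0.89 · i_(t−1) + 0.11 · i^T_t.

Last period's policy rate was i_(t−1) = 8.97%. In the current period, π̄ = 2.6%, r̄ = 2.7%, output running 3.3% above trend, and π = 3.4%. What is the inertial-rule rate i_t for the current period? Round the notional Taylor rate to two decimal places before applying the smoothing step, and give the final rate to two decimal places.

Output 3.3% above potential → x = 3.3.
i^T_t = 2.7 + 2.6 + 1.5 × (3.4 − 2.6) + 0.5 × 3.3
   = 2.7 + 2.6 + 1.2 + 1.65 = 8.15
i_t = 0.89 × 8.97 + 0.11 × 8.15 = 7.9833 + 0.8965 = 8.88

8.88%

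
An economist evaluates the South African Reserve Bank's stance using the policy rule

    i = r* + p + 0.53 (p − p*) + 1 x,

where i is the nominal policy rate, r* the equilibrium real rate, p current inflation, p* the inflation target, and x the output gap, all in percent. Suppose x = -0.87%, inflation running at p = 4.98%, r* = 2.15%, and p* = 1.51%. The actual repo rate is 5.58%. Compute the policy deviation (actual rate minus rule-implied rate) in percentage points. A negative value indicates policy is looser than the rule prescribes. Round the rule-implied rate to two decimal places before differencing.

-2.52 pp

i = 2.15 + 4.98 + 0.53 × (4.98 − 1.51) + 1 × (-0.87)
   = 2.15 + 4.98 + 1.8391 − 0.87 = 8.10
Deviation = 5.58 − 8.10 = -2.52 pp.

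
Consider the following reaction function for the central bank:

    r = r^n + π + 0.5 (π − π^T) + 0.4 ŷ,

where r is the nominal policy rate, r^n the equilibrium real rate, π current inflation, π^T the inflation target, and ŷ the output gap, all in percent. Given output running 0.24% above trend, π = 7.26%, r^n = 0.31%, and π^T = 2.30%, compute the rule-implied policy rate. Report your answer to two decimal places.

Output 0.24% above potential → ŷ = 0.24.
r = 0.31 + 7.26 + 0.5 × (7.26 − 2.30) + 0.4 × 0.24
   = 0.31 + 7.26 + 2.48 + 0.096 = 10.15

10.15%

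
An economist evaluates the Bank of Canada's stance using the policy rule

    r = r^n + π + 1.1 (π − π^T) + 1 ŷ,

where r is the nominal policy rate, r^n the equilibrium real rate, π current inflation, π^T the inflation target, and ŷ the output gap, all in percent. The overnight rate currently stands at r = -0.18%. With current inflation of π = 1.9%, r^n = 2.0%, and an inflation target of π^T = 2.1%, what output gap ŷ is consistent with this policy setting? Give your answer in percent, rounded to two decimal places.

1 ŷ = -0.18 − 2.0 − 1.9 − 1.1 × (1.9 − 2.1) = -3.86
ŷ = -3.86 / 1 = -3.86

-3.86%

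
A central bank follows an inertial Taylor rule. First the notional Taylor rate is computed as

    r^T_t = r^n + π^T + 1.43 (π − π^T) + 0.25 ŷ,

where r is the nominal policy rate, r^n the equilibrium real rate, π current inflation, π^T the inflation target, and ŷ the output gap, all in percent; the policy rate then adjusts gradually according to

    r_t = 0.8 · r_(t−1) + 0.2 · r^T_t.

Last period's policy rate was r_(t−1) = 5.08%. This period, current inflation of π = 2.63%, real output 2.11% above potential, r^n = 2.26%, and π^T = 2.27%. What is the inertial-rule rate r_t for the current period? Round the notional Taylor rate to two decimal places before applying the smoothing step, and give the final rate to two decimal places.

5.18%

Output 2.11% above potential → ŷ = 2.11.
r^T_t = 2.26 + 2.27 + 1.43 × (2.63 − 2.27) + 0.25 × 2.11
   = 2.26 + 2.27 + 0.5148 + 0.5275 = 5.57
r_t = 0.8 × 5.08 + 0.2 × 5.57 = 4.064 + 1.114 = 5.18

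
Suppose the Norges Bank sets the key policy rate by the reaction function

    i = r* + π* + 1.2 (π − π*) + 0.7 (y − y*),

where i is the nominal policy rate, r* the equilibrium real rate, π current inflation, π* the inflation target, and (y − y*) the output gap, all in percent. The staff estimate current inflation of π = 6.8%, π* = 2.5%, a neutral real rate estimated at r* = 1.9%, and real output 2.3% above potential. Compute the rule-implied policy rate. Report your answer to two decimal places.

Output 2.3% above potential → (y − y*) = 2.3.
i = 1.9 + 2.5 + 1.2 × (6.8 − 2.5) + 0.7 × 2.3
   = 1.9 + 2.5 + 5.16 + 1.61 = 11.17

11.17%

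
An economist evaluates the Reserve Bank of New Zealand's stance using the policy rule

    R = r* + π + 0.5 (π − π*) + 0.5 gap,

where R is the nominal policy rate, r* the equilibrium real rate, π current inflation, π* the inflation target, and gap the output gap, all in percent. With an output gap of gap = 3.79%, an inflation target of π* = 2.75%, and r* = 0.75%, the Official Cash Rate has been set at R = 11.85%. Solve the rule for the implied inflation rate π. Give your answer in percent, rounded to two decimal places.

7.05%

Collecting π: R = r* + (1 + 0.5) π − 0.5 π* + 0.5 gap
1.5 π = 11.85 − 0.75 + 0.5 × 2.75 − 0.5 × 3.79 = 10.58
π = 10.58 / 1.5 = 7.05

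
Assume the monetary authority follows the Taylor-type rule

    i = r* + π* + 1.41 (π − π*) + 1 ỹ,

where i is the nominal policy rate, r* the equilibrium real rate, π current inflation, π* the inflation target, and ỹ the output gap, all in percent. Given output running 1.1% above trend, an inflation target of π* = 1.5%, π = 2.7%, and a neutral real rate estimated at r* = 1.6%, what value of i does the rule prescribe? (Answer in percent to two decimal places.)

Output 1.1% above potential → ỹ = 1.1.
i = 1.6 + 1.5 + 1.41 × (2.7 − 1.5) + 1 × 1.1
   = 1.6 + 1.5 + 1.692 + 1.1 = 5.89

5.89%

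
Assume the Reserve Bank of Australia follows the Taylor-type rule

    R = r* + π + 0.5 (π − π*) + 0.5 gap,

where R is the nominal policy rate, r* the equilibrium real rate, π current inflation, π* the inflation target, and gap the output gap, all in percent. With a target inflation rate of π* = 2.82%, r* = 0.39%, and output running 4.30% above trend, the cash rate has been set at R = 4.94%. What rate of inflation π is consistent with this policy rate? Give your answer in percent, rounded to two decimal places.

2.54%

Output 4.30% above potential → gap = 4.30.
Collecting π: R = r* + (1 + 0.5) π − 0.5 π* + 0.5 gap
1.5 π = 4.94 − 0.39 + 0.5 × 2.82 − 0.5 × 4.30 = 3.81
π = 3.81 / 1.5 = 2.54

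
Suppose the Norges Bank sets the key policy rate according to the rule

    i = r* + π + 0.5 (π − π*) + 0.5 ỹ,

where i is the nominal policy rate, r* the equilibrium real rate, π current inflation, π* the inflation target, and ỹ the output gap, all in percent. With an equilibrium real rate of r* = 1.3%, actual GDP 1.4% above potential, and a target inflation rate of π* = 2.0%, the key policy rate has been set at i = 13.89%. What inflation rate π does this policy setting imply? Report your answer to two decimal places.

Output 1.4% above potential → ỹ = 1.4.
Collecting π: i = r* + (1 + 0.5) π − 0.5 π* + 0.5 ỹ
1.5 π = 13.89 − 1.3 + 0.5 × 2.0 − 0.5 × 1.4 = 12.89
π = 12.89 / 1.5 = 8.59

8.59%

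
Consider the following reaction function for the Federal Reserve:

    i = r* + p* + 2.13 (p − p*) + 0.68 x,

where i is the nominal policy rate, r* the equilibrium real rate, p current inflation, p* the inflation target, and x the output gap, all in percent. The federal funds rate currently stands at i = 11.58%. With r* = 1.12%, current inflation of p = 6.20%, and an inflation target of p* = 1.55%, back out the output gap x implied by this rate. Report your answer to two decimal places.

-1.46%

0.68 x = 11.58 − 1.12 − 1.55 − 2.13 × (6.20 − 1.55) = -0.9945
x = -0.9945 / 0.68 = -1.46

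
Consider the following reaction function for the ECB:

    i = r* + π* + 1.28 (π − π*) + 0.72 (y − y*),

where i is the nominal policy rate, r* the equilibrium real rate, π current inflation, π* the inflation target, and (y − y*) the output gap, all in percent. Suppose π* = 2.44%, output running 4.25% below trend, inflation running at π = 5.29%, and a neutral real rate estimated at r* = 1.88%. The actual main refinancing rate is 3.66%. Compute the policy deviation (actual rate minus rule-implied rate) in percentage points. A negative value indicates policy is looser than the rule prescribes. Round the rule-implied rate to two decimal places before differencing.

Output 4.25% below potential → (y − y*) = -4.25.
i = 1.88 + 2.44 + 1.28 × (5.29 − 2.44) + 0.72 × (-4.25)
   = 1.88 + 2.44 + 3.648 − 3.06 = 4.91
Deviation = 3.66 − 4.91 = -1.25 pp.

-1.25 pp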